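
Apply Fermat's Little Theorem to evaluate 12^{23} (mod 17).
7

By Fermat's Little Theorem, a^(p-1) ≡ 1 (mod p) for prime p and gcd(a, p) = 1
Here p = 17, so 12^16 ≡ 1 (mod 17)
We can reduce the exponent: 23 mod 16 = 7
So 12^23 ≡ 12^7 (mod 17)
Computing: 12^7 mod 17 = 7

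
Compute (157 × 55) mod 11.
0

(157 × 55) = 8635
8635 mod 11 = 0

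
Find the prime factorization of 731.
17 × 43

Divide by primes starting from smallest:
731 ÷ 17 = 43
43 ÷ 43 = 1

731 = 17 × 43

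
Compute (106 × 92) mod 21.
8

(106 × 92) = 9752
9752 mod 21 = 8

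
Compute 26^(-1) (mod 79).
76

Using Extended Euclidean Algorithm:
gcd(26, 79) = 1
Bezout coefficients: 26 × -3 + 79 × 1 = 1
So 26 × -3 ≡ 1 (mod 79)
The inverse is -3 mod 79 = 76
Verification: 26 × 76 = 1976 = 25 × 79 + 1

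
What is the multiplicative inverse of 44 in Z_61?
44^(-1) ≡ 43 (mod 61). Verification: 44 × 43 = 1892 ≡ 1 (mod 61)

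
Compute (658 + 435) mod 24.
13

(658 + 435) = 1093
1093 mod 24 = 13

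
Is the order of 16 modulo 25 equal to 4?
No, the actual order is 5, not 4.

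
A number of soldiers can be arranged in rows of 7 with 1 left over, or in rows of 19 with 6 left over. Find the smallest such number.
M = 7 × 19 = 133. M₁ = 19, y₁ ≡ 3 (mod 7). M₂ = 7, y₂ ≡ 11 (mod 19). x = 1×19×3 + 6×7×11 ≡ 120 (mod 133). The smallest positive such number is 120.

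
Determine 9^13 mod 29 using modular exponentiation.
Using repeated squaring. 13 = 8 + 4 + 1 (binary 1101). Repeated squaring mod 29: 9^1 ≡ 9; 9^2 ≡ 9² = 81 ≡ 23; 9^4 ≡ 23² = 529 ≡ 7; 9^8 ≡ 7² = 49 ≡ 20. Multiply: 9^13 = 9^8 × 9^4 × 9^1 ≡ 20 × 7 × 9 (mod 29): 20 × 7 = 140 ≡ 24; 24 × 9 = 216 ≡ 13. So 9^13 ≡ 13 (mod 29).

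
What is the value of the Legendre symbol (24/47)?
(24/47) = 24^{23} mod 47 = 1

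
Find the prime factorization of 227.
227

Divide by primes starting from smallest:
227 ÷ 227 = 1

227 = 227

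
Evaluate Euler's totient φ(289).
272

Prime factorization: 289 = 17^2
Using the formula φ(n) = n × Π(1 - 1/p) for each prime factor p:
φ(289) = 289 × (1 - 1/17)
φ(289) = 272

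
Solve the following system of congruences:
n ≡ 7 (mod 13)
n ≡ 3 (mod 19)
98

Using the Chinese Remainder Theorem:
M = product of moduli = 247
For equation 1: M_1 = 19, 19 ≡ 6 (mod 13), inverse of 19 mod 13 is 11 (check: 6 × 11 = 66 ≡ 1 (mod 13))
For equation 2: M_2 = 13, 13 ≡ 13 (mod 19), inverse of 13 mod 19 is 3 (check: 13 × 3 = 39 ≡ 1 (mod 19))
Combine: n ≡ Σ r_i×M_i×(M_i⁻¹ mod m_i) = 7×19×11 + 3×13×3 = 1463 + 117 = 1580
1580 mod 247 = 98
n ≡ 98 (mod 247)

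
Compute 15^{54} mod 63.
36

Using successive squaring:
Binary expansion of 54: 110110
Powers of 15 mod 63 (each is the square of the previous):
  15^1 ≡ 15 (mod 63)
  15^2 ≡ 15² = 225 ≡ 36 (mod 63)
  15^4 ≡ 36² = 1296 ≡ 36 (mod 63)
  15^8 ≡ 36² = 1296 ≡ 36 (mod 63)
  15^16 ≡ 36² = 1296 ≡ 36 (mod 63)
  15^32 ≡ 36² = 1296 ≡ 36 (mod 63)
54 = 32 + 16 + 4 + 2, so 15^54 = 15^32 × 15^16 × 15^4 × 15^2 ≡ 36 × 36 × 36 × 36 (mod 63)
Multiplying step by step:
  36 × 36 = 1296 ≡ 36 (mod 63)
  36 × 36 = 1296 ≡ 36 (mod 63)
  36 × 36 = 1296 ≡ 36 (mod 63)
Result: 15^54 ≡ 36 (mod 63)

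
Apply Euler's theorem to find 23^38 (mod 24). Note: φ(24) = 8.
By Euler: 23^{8} ≡ 1 (mod 24) since gcd(23, 24) = 1. 38 = 4×8 + 6. So 23^{38} ≡ 23^{6} ≡ 1 (mod 24)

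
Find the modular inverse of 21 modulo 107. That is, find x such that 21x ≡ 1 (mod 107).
51

Using Extended Euclidean Algorithm:
gcd(21, 107) = 1
Bezout coefficients: 21 × 51 + 107 × -10 = 1
So 21 × 51 ≡ 1 (mod 107)
The inverse is 51 mod 107 = 51
Verification: 21 × 51 = 1071 = 10 × 107 + 1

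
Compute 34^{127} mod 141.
103

Using successive squaring:
Binary expansion of 127: 1111111
Powers of 34 mod 141 (each is the square of the previous):
  34^1 ≡ 34 (mod 141)
  34^2 ≡ 34² = 1156 ≡ 28 (mod 141)
  34^4 ≡ 28² = 784 ≡ 79 (mod 141)
  34^8 ≡ 79² = 6241 ≡ 37 (mod 141)
  34^16 ≡ 37² = 1369 ≡ 100 (mod 141)
  34^32 ≡ 100² = 10000 ≡ 130 (mod 141)
  34^64 ≡ 130² = 16900 ≡ 121 (mod 141)
127 = 64 + 32 + 16 + 8 + 4 + 2 + 1, so 34^127 = 34^64 × 34^32 × 34^16 × 34^8 × 34^4 × 34^2 × 34^1 ≡ 121 × 130 × 100 × 37 × 79 × 28 × 34 (mod 141)
Multiplying step by step:
  121 × 130 = 15730 ≡ 79 (mod 141)
  79 × 100 = 7900 ≡ 4 (mod 141)
  4 × 37 = 148 ≡ 7 (mod 141)
  7 × 79 = 553 ≡ 130 (mod 141)
  130 × 28 = 3640 ≡ 115 (mod 141)
  115 × 34 = 3910 ≡ 103 (mod 141)
Result: 34^127 ≡ 103 (mod 141)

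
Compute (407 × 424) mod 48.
8

(407 × 424) = 172568
172568 mod 48 = 8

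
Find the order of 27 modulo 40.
Powers of 27 mod 40: 27^1≡27, 27^2≡9, 27^3≡3, 27^4≡1. Order = 4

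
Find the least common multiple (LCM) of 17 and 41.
697

First find GCD(17, 41) using the Euclidean algorithm:
17 = 0 × 41 + 17
41 = 2 × 17 + 7
17 = 2 × 7 + 3
7 = 2 × 3 + 1
3 = 3 × 1 + 0
GCD(17, 41) = 1

LCM formula: LCM(a, b) = (a × b) / GCD(a, b)
LCM(17, 41) = (17 × 41) / 1
LCM(17, 41) = 697 / 1
LCM(17, 41) = 697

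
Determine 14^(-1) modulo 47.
14^(-1) ≡ 37 (mod 47). Verification: 14 × 37 = 518 ≡ 1 (mod 47)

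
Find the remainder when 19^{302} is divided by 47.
By Fermat: 19^{46} ≡ 1 (mod 47). 302 = 6×46 + 26. So 19^{302} ≡ 19^{26} ≡ 3 (mod 47)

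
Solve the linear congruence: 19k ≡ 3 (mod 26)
7

Since gcd(19, 26) = 1 divides 3, a solution exists.
Multiply both sides by the inverse of 19 mod 26:
  19^(-1) mod 26 = 11
  x ≡ 11 × 3 ≡ 33 ≡ 7 (mod 26)
Verification: 19 × 7 = 133 = 5 × 26 + 3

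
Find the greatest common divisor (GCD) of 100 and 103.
1

Using the Euclidean algorithm:
100 = 0 × 103 + 100
103 = 1 × 100 + 3
100 = 33 × 3 + 1
3 = 3 × 1 + 0

GCD(100, 103) = 1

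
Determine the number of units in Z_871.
792

Prime factorization: 871 = 13 × 67
Using the formula φ(n) = n × Π(1 - 1/p) for each prime factor p:
φ(871) = 871 × (1 - 1/13) × (1 - 1/67)
φ(871) = 792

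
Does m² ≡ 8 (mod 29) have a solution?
By Euler's criterion: 8^{14} ≡ 28 (mod 29). Since this equals -1 (≡ 28), 8 is not a QR.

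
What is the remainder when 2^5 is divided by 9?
5 = 4 + 1 (binary 101). Repeated squaring mod 9: 2^1 ≡ 2; 2^2 ≡ 2² = 4 ≡ 4; 2^4 ≡ 4² = 16 ≡ 7. Multiply: 2^5 = 2^4 × 2^1 ≡ 7 × 2 (mod 9): 7 × 2 = 14 ≡ 5. So 2^5 ≡ 5 (mod 9).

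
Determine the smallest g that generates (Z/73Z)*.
5

A primitive root g modulo p has order p-1 = 72
Prime divisors of 72: [2, 3]
g is a primitive root iff g^(72/q) ≢ 1 (mod 73) for each prime divisor q
Testing small values:
  g = 2: 2^36 ≡ 1, 2^24 ≡ 64 (mod 73) → 2^36 ≡ 1, not primitive root
  g = 3: 3^36 ≡ 1, 3^24 ≡ 1 (mod 73) → 3^36 ≡ 1, not primitive root
  g = 4: 4^36 ≡ 1, 4^24 ≡ 8 (mod 73) → 4^36 ≡ 1, not primitive root
  g = 5: 5^36 ≡ 72, 5^24 ≡ 8 (mod 73) → none is 1, primitive root!
The smallest primitive root is 5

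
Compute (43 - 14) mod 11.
7

(43 - 14) = 29
29 mod 11 = 7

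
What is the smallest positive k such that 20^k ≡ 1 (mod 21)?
Powers of 20 mod 21: 20^1≡20, 20^2≡1. Order = 2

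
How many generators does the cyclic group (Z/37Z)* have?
12

The number of primitive roots modulo p is φ(p-1) = φ(36)
φ(36) = 12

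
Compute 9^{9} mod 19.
1

Using successive squaring:
Binary expansion of 9: 1001
Powers of 9 mod 19 (each is the square of the previous):
  9^1 ≡ 9 (mod 19)
  9^2 ≡ 9² = 81 ≡ 5 (mod 19)
  9^4 ≡ 5² = 25 ≡ 6 (mod 19)
  9^8 ≡ 6² = 36 ≡ 17 (mod 19)
9 = 8 + 1, so 9^9 = 9^8 × 9^1 ≡ 17 × 9 (mod 19)
Multiplying step by step:
  17 × 9 = 153 ≡ 1 (mod 19)
Result: 9^9 ≡ 1 (mod 19)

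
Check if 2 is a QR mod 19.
By Euler's criterion: 2^{9} ≡ 18 (mod 19). Since this equals -1 (≡ 18), 2 is not a QR.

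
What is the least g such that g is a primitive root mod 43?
p - 1 = 42 has prime divisors 2, 3, 7. h is a primitive root mod 43 iff h^(42/q) ≢ 1 (mod 43) for each such q.
h = 2: 2^21 ≡ 42, 2^14 ≡ 1, 2^6 ≡ 21 (mod 43); 2^14 ≡ 1, so not a primitive root.
h = 3: 3^21 ≡ 42, 3^14 ≡ 36, 3^6 ≡ 41 (mod 43); none is 1, so 3 has order 42 and is a primitive root.
The smallest primitive root mod 43 is g = 3.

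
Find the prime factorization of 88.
2^3 × 11

Divide by primes starting from smallest:
88 ÷ 2 = 44
44 ÷ 2 = 22
22 ÷ 2 = 11
11 ÷ 11 = 1

88 = 2^3 × 11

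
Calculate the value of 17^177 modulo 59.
Using Fermat: 17^{58} ≡ 1 (mod 59). 177 ≡ 3 (mod 58). So 17^{177} ≡ 17^{3} ≡ 16 (mod 59)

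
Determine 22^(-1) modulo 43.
22^(-1) ≡ 2 (mod 43). Verification: 22 × 2 = 44 ≡ 1 (mod 43)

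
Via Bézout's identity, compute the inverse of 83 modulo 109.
Extended GCD: 83(-21) + 109(16) = 1. So 83^(-1) ≡ 88 ≡ 88 (mod 109). Verify: 83 × 88 = 7304 ≡ 1 (mod 109)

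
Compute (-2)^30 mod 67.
Using repeated squaring. (-2) ≡ 65 (mod 67). 30 = 16 + 8 + 4 + 2 (binary 11110). Repeated squaring mod 67: 65^1 ≡ 65; 65^2 ≡ 65² = 4225 ≡ 4; 65^4 ≡ 4² = 16 ≡ 16; 65^8 ≡ 16² = 256 ≡ 55; 65^16 ≡ 55² = 3025 ≡ 10. Multiply: (-2)^30 ≡ 65^16 × 65^8 × 65^4 × 65^2 ≡ 10 × 55 × 16 × 4 (mod 67): 10 × 55 = 550 ≡ 14; 14 × 16 = 224 ≡ 23; 23 × 4 = 92 ≡ 25. So (-2)^30 ≡ 25 (mod 67).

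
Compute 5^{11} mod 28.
17

Using successive squaring:
Binary expansion of 11: 1011
Powers of 5 mod 28 (each is the square of the previous):
  5^1 ≡ 5 (mod 28)
  5^2 ≡ 5² = 25 ≡ 25 (mod 28)
  5^4 ≡ 25² = 625 ≡ 9 (mod 28)
  5^8 ≡ 9² = 81 ≡ 25 (mod 28)
11 = 8 + 2 + 1, so 5^11 = 5^8 × 5^2 × 5^1 ≡ 25 × 25 × 5 (mod 28)
Multiplying step by step:
  25 × 25 = 625 ≡ 9 (mod 28)
  9 × 5 = 45 ≡ 17 (mod 28)
Result: 5^11 ≡ 17 (mod 28)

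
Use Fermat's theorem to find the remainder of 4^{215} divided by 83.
37

By Fermat's Little Theorem, a^(p-1) ≡ 1 (mod p) for prime p and gcd(a, p) = 1
Here p = 83, so 4^82 ≡ 1 (mod 83)
We can reduce the exponent: 215 mod 82 = 51
So 4^215 ≡ 4^51 (mod 83)
Computing: 4^51 mod 83 = 37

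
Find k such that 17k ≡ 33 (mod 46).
29

Since gcd(17, 46) = 1 divides 33, a solution exists.
Multiply both sides by the inverse of 17 mod 46:
  17^(-1) mod 46 = 19
  x ≡ 19 × 33 ≡ 627 ≡ 29 (mod 46)
Verification: 17 × 29 = 493 = 10 × 46 + 33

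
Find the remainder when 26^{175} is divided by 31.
By Fermat: 26^{30} ≡ 1 (mod 31). 175 = 5×30 + 25. So 26^{175} ≡ 26^{25} ≡ 26 (mod 31)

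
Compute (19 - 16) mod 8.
3

(19 - 16) = 3
3 mod 8 = 3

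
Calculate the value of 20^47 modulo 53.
Using repeated squaring. 47 = 32 + 8 + 4 + 2 + 1 (binary 101111). Repeated squaring mod 53: 20^1 ≡ 20; 20^2 ≡ 20² = 400 ≡ 29; 20^4 ≡ 29² = 841 ≡ 46; 20^8 ≡ 46² = 2116 ≡ 49; 20^16 ≡ 49² = 2401 ≡ 16; 20^32 ≡ 16² = 256 ≡ 44. Multiply: 20^47 = 20^32 × 20^8 × 20^4 × 20^2 × 20^1 ≡ 44 × 49 × 46 × 29 × 20 (mod 53): 44 × 49 = 2156 ≡ 36; 36 × 46 = 1656 ≡ 13; 13 × 29 = 377 ≡ 6; 6 × 20 = 120 ≡ 14. So 20^47 ≡ 14 (mod 53).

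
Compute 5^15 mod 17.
Using repeated squaring. 15 = 8 + 4 + 2 + 1 (binary 1111). Repeated squaring mod 17: 5^1 ≡ 5; 5^2 ≡ 5² = 25 ≡ 8; 5^4 ≡ 8² = 64 ≡ 13; 5^8 ≡ 13² = 169 ≡ 16. Multiply: 5^15 = 5^8 × 5^4 × 5^2 × 5^1 ≡ 16 × 13 × 8 × 5 (mod 17): 16 × 13 = 208 ≡ 4; 4 × 8 = 32 ≡ 15; 15 × 5 = 75 ≡ 7. So 5^15 ≡ 7 (mod 17).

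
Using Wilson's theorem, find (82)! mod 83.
By Wilson's theorem, (82)! ≡ -1 ≡ 82 (mod 83)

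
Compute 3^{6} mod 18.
9

Using successive squaring:
Binary expansion of 6: 110
Powers of 3 mod 18 (each is the square of the previous):
  3^1 ≡ 3 (mod 18)
  3^2 ≡ 3² = 9 ≡ 9 (mod 18)
  3^4 ≡ 9² = 81 ≡ 9 (mod 18)
6 = 4 + 2, so 3^6 = 3^4 × 3^2 ≡ 9 × 9 (mod 18)
Multiplying step by step:
  9 × 9 = 81 ≡ 9 (mod 18)
Result: 3^6 ≡ 9 (mod 18)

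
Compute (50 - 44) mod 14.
6

(50 - 44) = 6
6 mod 14 = 6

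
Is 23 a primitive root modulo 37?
No

To verify, check if 23^(36/q) ≢ 1 (mod 37) for each prime divisor q of 36
Divisors of 36 = 36: [1, 2, 3, 4, 6, 9, 12, 18, 36]
  23^(36/2) = 23^18 ≡ 36 (mod 37)
  23^(36/3) = 23^12 ≡ 1 (mod 37)
Conclusion: 23 is not a primitive root modulo 37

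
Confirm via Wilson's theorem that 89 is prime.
(88)! mod 89 = 88. Since this equals -1 (mod 89), Wilson confirms 89 is prime.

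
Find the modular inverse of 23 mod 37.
23^(-1) ≡ 29 (mod 37). Verification: 23 × 29 = 667 ≡ 1 (mod 37)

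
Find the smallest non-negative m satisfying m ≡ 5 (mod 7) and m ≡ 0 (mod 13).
M = 7 × 13 = 91. M₁ = 13, y₁ ≡ 6 (mod 7). M₂ = 7, y₂ ≡ 2 (mod 13). m = 5×13×6 + 0×7×2 ≡ 26 (mod 91)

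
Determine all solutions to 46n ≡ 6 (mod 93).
81

Since gcd(46, 93) = 1 divides 6, a solution exists.
Multiply both sides by the inverse of 46 mod 93:
  46^(-1) mod 93 = 91
  x ≡ 91 × 6 ≡ 546 ≡ 81 (mod 93)
Verification: 46 × 81 = 3726 = 40 × 93 + 6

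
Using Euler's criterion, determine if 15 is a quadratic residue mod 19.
By Euler's criterion: 15^{9} ≡ 18 (mod 19). Since this equals -1 (≡ 18), 15 is not a QR.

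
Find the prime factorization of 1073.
29 × 37

Divide by primes starting from smallest:
1073 ÷ 29 = 37
37 ÷ 37 = 1

1073 = 29 × 37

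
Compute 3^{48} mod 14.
1

Using successive squaring:
Binary expansion of 48: 110000
Powers of 3 mod 14 (each is the square of the previous):
  3^1 ≡ 3 (mod 14)
  3^2 ≡ 3² = 9 ≡ 9 (mod 14)
  3^4 ≡ 9² = 81 ≡ 11 (mod 14)
  3^8 ≡ 11² = 121 ≡ 9 (mod 14)
  3^16 ≡ 9² = 81 ≡ 11 (mod 14)
  3^32 ≡ 11² = 121 ≡ 9 (mod 14)
48 = 32 + 16, so 3^48 = 3^32 × 3^16 ≡ 9 × 11 (mod 14)
Multiplying step by step:
  9 × 11 = 99 ≡ 1 (mod 14)
Result: 3^48 ≡ 1 (mod 14)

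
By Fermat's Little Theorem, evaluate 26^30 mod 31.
By Fermat's Little Theorem, 26^{30} ≡ 1 (mod 31) since 31 is prime and gcd(26, 31) = 1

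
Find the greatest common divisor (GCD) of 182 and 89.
1

Using the Euclidean algorithm:
182 = 2 × 89 + 4
89 = 22 × 4 + 1
4 = 4 × 1 + 0

GCD(182, 89) = 1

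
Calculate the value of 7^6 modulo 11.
6 = 4 + 2 (binary 110). Repeated squaring mod 11: 7^1 ≡ 7; 7^2 ≡ 7² = 49 ≡ 5; 7^4 ≡ 5² = 25 ≡ 3. Multiply: 7^6 = 7^4 × 7^2 ≡ 3 × 5 (mod 11): 3 × 5 = 15 ≡ 4. So 7^6 ≡ 4 (mod 11).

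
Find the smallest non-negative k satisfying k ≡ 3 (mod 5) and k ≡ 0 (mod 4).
M = 5 × 4 = 20. M₁ = 4, y₁ ≡ 4 (mod 5). M₂ = 5, y₂ ≡ 1 (mod 4). k = 3×4×4 + 0×5×1 ≡ 8 (mod 20)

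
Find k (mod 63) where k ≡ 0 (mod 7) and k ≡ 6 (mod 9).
M = 7 × 9 = 63. M₁ = 9, y₁ ≡ 4 (mod 7). M₂ = 7, y₂ ≡ 4 (mod 9). k = 0×9×4 + 6×7×4 ≡ 42 (mod 63)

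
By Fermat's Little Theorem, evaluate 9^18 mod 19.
By Fermat's Little Theorem, 9^{18} ≡ 1 (mod 19) since 19 is prime and gcd(9, 19) = 1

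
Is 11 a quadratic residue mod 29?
By Euler's criterion: 11^{14} ≡ 28 (mod 29). Since this equals -1 (≡ 28), 11 is not a QR.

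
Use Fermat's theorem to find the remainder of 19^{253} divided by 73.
19

By Fermat's Little Theorem, a^(p-1) ≡ 1 (mod p) for prime p and gcd(a, p) = 1
Here p = 73, so 19^72 ≡ 1 (mod 73)
We can reduce the exponent: 253 mod 72 = 37
So 19^253 ≡ 19^37 (mod 73)
Computing: 19^37 mod 73 = 19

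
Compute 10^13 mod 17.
Using repeated squaring. 13 = 8 + 4 + 1 (binary 1101). Repeated squaring mod 17: 10^1 ≡ 10; 10^2 ≡ 10² = 100 ≡ 15; 10^4 ≡ 15² = 225 ≡ 4; 10^8 ≡ 4² = 16 ≡ 16. Multiply: 10^13 = 10^8 × 10^4 × 10^1 ≡ 16 × 4 × 10 (mod 17): 16 × 4 = 64 ≡ 13; 13 × 10 = 130 ≡ 11. So 10^13 ≡ 11 (mod 17).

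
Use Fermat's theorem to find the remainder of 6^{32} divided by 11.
3

By Fermat's Little Theorem, a^(p-1) ≡ 1 (mod p) for prime p and gcd(a, p) = 1
Here p = 11, so 6^10 ≡ 1 (mod 11)
We can reduce the exponent: 32 mod 10 = 2
So 6^32 ≡ 6^2 (mod 11)
Computing: 6^2 mod 11 = 3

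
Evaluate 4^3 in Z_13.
3 = 2 + 1 (binary 11). Repeated squaring mod 13: 4^1 ≡ 4; 4^2 ≡ 4² = 16 ≡ 3. Multiply: 4^3 = 4^2 × 4^1 ≡ 3 × 4 (mod 13): 3 × 4 = 12 ≡ 12. So 4^3 ≡ 12 (mod 13).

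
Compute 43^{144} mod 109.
1

Using successive squaring:
Binary expansion of 144: 10010000
Powers of 43 mod 109 (each is the square of the previous):
  43^1 ≡ 43 (mod 109)
  43^2 ≡ 43² = 1849 ≡ 105 (mod 109)
  43^4 ≡ 105² = 11025 ≡ 16 (mod 109)
  43^8 ≡ 16² = 256 ≡ 38 (mod 109)
  43^16 ≡ 38² = 1444 ≡ 27 (mod 109)
  43^32 ≡ 27² = 729 ≡ 75 (mod 109)
  43^64 ≡ 75² = 5625 ≡ 66 (mod 109)
  43^128 ≡ 66² = 4356 ≡ 105 (mod 109)
144 = 128 + 16, so 43^144 = 43^128 × 43^16 ≡ 105 × 27 (mod 109)
Multiplying step by step:
  105 × 27 = 2835 ≡ 1 (mod 109)
Result: 43^144 ≡ 1 (mod 109)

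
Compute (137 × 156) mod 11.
10

(137 × 156) = 21372
21372 mod 11 = 10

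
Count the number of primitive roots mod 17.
Number of primitive roots mod 17 = φ(16) = 8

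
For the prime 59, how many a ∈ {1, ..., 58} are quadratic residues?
For prime 59, there are (p-1)/2 = (59-1)/2 = 29 quadratic residues (excluding 0).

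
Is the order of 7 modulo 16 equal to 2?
Yes, ord_16(7) = 2.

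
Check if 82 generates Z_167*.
p - 1 = 166 has prime divisors 2, 83. Check 82^(166/q) mod 167 for each: 82^(166/2) = 82^83 ≡ 166, 82^(166/83) = 82^2 ≡ 44 (mod 167). None of these is 1, so 82 has order 166 = φ(167), so it is a primitive root mod 167.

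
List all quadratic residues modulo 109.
QRs mod 109: {1, 3, 4, 5, 7, 9, 12, 15, 16, 20, 21, 22, 25, 26, 27, 28, 29, 31, 34, 35, 36, 38, 43, 45, 46, 48, 49, 60, 61, 63, 64, 66, 71, 73, 74, 75, 78, 80, 81, 82, 83, 84, 87, 88, 89, 93, 94, 97, 100, 102, 104, 105, 106, 108}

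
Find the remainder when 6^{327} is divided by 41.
By Fermat: 6^{40} ≡ 1 (mod 41). 327 = 8×40 + 7. So 6^{327} ≡ 6^{7} ≡ 29 (mod 41)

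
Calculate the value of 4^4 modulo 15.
4 = 4 (binary 100). Repeated squaring mod 15: 4^1 ≡ 4; 4^2 ≡ 4² = 16 ≡ 1; 4^4 ≡ 1² = 1 ≡ 1. So 4^4 ≡ 1 (mod 15).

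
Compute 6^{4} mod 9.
0

Using successive squaring:
Binary expansion of 4: 100
Powers of 6 mod 9 (each is the square of the previous):
  6^1 ≡ 6 (mod 9)
  6^2 ≡ 6² = 36 ≡ 0 (mod 9)
  6^4 ≡ 0² = 0 ≡ 0 (mod 9)
4 is a power of 2, so 6^4 is the last square: ≡ 0 (mod 9)
Result: 6^4 ≡ 0 (mod 9)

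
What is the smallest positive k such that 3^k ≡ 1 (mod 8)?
Powers of 3 mod 8: 3^1≡3, 3^2≡1. Order = 2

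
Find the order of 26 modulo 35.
Powers of 26 mod 35: 26^1≡26, 26^2≡11, 26^3≡6, 26^4≡16, 26^5≡31, 26^6≡1. Order = 6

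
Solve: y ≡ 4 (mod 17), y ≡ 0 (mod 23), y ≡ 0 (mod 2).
M = 17 × 23 × 2 = 782. M₁ = 46, y₁ ≡ 10 (mod 17). M₂ = 34, y₂ ≡ 21 (mod 23). M₃ = 391, y₃ ≡ 1 (mod 2). y = 4×46×10 + 0×34×21 + 0×391×1 ≡ 276 (mod 782)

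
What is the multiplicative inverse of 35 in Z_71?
69

Using Extended Euclidean Algorithm:
gcd(35, 71) = 1
Bezout coefficients: 35 × -2 + 71 × 1 = 1
So 35 × -2 ≡ 1 (mod 71)
The inverse is -2 mod 71 = 69
Verification: 35 × 69 = 2415 = 34 × 71 + 1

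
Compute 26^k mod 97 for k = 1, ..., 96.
g^1, g^2, ..., g^{96} mod 97: {26, 94, 19, 9, 40, 70, 74, 81, 69, 48, 84, 50, 39, 44, 77, 62, 60, 8, 14, 73, 55, 72, 29, 75, 10, 66, 67, 93, 90, 12, 21, 61, 34, 11, 92, 64, 15, 2, 52, 91, 38, 18, 80, 43, 51, 65, 41, 96, 71, 3, 78, 88, 57, 27, 23, 16, 28, 49, 13, 47, 58, 53, 20, 35, 37, 89, 83, 24, 42, 25, 68, 22, 87, 31, 30, 4, 7, 85, 76, 36, 63, 86, 5, 33, 82, 95, 45, 6, 59, 79, 17, 54, 46, 32, 56, 1}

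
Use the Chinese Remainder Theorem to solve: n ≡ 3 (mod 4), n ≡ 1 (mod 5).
M = 4 × 5 = 20. M₁ = 5, y₁ ≡ 1 (mod 4). M₂ = 4, y₂ ≡ 4 (mod 5). n = 3×5×1 + 1×4×4 ≡ 11 (mod 20)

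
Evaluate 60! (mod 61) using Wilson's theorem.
By Wilson's theorem, (60)! ≡ -1 ≡ 60 (mod 61)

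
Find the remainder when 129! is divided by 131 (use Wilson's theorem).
(130)! = (129)! × (130) ≡ -1 (mod 131). So (129)! ≡ -1 × (130)^(-1) ≡ (-1)×(-1) = 1 (mod 131)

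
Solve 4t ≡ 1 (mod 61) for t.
4^(-1) ≡ 46 (mod 61). Verification: 4 × 46 = 184 ≡ 1 (mod 61)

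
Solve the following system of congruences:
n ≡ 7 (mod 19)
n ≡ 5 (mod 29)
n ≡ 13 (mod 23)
8937

Using the Chinese Remainder Theorem:
M = product of moduli = 12673
For equation 1: M_1 = 667, 667 ≡ 2 (mod 19), inverse of 667 mod 19 is 10 (check: 2 × 10 = 20 ≡ 1 (mod 19))
For equation 2: M_2 = 437, 437 ≡ 2 (mod 29), inverse of 437 mod 29 is 15 (check: 2 × 15 = 30 ≡ 1 (mod 29))
For equation 3: M_3 = 551, 551 ≡ 22 (mod 23), inverse of 551 mod 23 is 22 (check: 22 × 22 = 484 ≡ 1 (mod 23))
Combine: n ≡ Σ r_i×M_i×(M_i⁻¹ mod m_i) = 7×667×10 + 5×437×15 + 13×551×22 = 46690 + 32775 + 157586 = 237051
237051 mod 12673 = 8937
n ≡ 8937 (mod 12673)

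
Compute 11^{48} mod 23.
13

Using successive squaring:
Binary expansion of 48: 110000
Powers of 11 mod 23 (each is the square of the previous):
  11^1 ≡ 11 (mod 23)
  11^2 ≡ 11² = 121 ≡ 6 (mod 23)
  11^4 ≡ 6² = 36 ≡ 13 (mod 23)
  11^8 ≡ 13² = 169 ≡ 8 (mod 23)
  11^16 ≡ 8² = 64 ≡ 18 (mod 23)
  11^32 ≡ 18² = 324 ≡ 2 (mod 23)
48 = 32 + 16, so 11^48 = 11^32 × 11^16 ≡ 2 × 18 (mod 23)
Multiplying step by step:
  2 × 18 = 36 ≡ 13 (mod 23)
Result: 11^48 ≡ 13 (mod 23)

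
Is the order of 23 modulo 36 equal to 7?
No, the actual order is 6, not 7.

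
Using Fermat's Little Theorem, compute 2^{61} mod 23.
18

By Fermat's Little Theorem, a^(p-1) ≡ 1 (mod p) for prime p and gcd(a, p) = 1
Here p = 23, so 2^22 ≡ 1 (mod 23)
We can reduce the exponent: 61 mod 22 = 17
So 2^61 ≡ 2^17 (mod 23)
Computing: 2^17 mod 23 = 18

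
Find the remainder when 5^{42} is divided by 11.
By Fermat: 5^{10} ≡ 1 (mod 11). 42 = 4×10 + 2. So 5^{42} ≡ 5^{2} ≡ 3 (mod 11)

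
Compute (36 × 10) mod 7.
3

(36 × 10) = 360
360 mod 7 = 3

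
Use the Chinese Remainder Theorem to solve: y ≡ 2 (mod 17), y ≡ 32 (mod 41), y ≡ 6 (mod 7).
2246

Using the Chinese Remainder Theorem:
M = product of moduli = 4879
For equation 1: M_1 = 287, 287 ≡ 15 (mod 17), inverse of 287 mod 17 is 8 (check: 15 × 8 = 120 ≡ 1 (mod 17))
For equation 2: M_2 = 119, 119 ≡ 37 (mod 41), inverse of 119 mod 41 is 10 (check: 37 × 10 = 370 ≡ 1 (mod 41))
For equation 3: M_3 = 697, 697 ≡ 4 (mod 7), inverse of 697 mod 7 is 2 (check: 4 × 2 = 8 ≡ 1 (mod 7))
Combine: y ≡ Σ r_i×M_i×(M_i⁻¹ mod m_i) = 2×287×8 + 32×119×10 + 6×697×2 = 4592 + 38080 + 8364 = 51036
51036 mod 4879 = 2246
y ≡ 2246 (mod 4879)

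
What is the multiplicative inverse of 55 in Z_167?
55^(-1) ≡ 82 (mod 167). Verification: 55 × 82 = 4510 ≡ 1 (mod 167)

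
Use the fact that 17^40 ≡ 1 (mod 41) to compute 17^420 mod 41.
By Fermat: 17^{40} ≡ 1 (mod 41). 420 ≡ 20 (mod 40). So 17^{420} ≡ 17^{20} ≡ 40 (mod 41)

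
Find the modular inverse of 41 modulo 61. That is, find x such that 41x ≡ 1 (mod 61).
3

Using Extended Euclidean Algorithm:
gcd(41, 61) = 1
Bezout coefficients: 41 × 3 + 61 × -2 = 1
So 41 × 3 ≡ 1 (mod 61)
The inverse is 3 mod 61 = 3
Verification: 41 × 3 = 123 = 2 × 61 + 1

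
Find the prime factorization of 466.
2 × 233

Divide by primes starting from smallest:
466 ÷ 2 = 233
233 ÷ 233 = 1

466 = 2 × 233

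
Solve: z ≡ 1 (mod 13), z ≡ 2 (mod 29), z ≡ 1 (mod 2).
M = 13 × 29 × 2 = 754. M₁ = 58, y₁ ≡ 11 (mod 13). M₂ = 26, y₂ ≡ 19 (mod 29). M₃ = 377, y₃ ≡ 1 (mod 2). z = 1×58×11 + 2×26×19 + 1×377×1 ≡ 495 (mod 754)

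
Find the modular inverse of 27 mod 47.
27^(-1) ≡ 7 (mod 47). Verification: 27 × 7 = 189 ≡ 1 (mod 47)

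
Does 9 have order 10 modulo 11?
p - 1 = 10 has prime divisors 2, 5. Check 9^(10/q) mod 11 for each: 9^(10/2) = 9^5 ≡ 1, 9^(10/5) = 9^2 ≡ 4 (mod 11). Since 9^5 ≡ 1 (mod 11), the order of 9 divides 5 (in fact the order is 5) ≠ 10, so it is not a primitive root.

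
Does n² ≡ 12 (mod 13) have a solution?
By Euler's criterion: 12^{6} ≡ 1 (mod 13). Since this equals 1, 12 is a QR.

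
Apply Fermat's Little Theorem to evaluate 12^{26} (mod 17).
9

By Fermat's Little Theorem, a^(p-1) ≡ 1 (mod p) for prime p and gcd(a, p) = 1
Here p = 17, so 12^16 ≡ 1 (mod 17)
We can reduce the exponent: 26 mod 16 = 10
So 12^26 ≡ 12^10 (mod 17)
Computing: 12^10 mod 17 = 9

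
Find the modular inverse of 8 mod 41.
8^(-1) ≡ 36 (mod 41). Verification: 8 × 36 = 288 ≡ 1 (mod 41)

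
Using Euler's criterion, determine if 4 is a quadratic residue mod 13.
By Euler's criterion: 4^{6} ≡ 1 (mod 13). Since this equals 1, 4 is a QR.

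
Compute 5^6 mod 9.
6 = 4 + 2 (binary 110). Repeated squaring mod 9: 5^1 ≡ 5; 5^2 ≡ 5² = 25 ≡ 7; 5^4 ≡ 7² = 49 ≡ 4. Multiply: 5^6 = 5^4 × 5^2 ≡ 4 × 7 (mod 9): 4 × 7 = 28 ≡ 1. So 5^6 ≡ 1 (mod 9).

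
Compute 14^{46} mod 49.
0

Using successive squaring:
Binary expansion of 46: 101110
Powers of 14 mod 49 (each is the square of the previous):
  14^1 ≡ 14 (mod 49)
  14^2 ≡ 14² = 196 ≡ 0 (mod 49)
  14^4 ≡ 0² = 0 ≡ 0 (mod 49)
  14^8 ≡ 0² = 0 ≡ 0 (mod 49)
  14^16 ≡ 0² = 0 ≡ 0 (mod 49)
  14^32 ≡ 0² = 0 ≡ 0 (mod 49)
46 = 32 + 8 + 4 + 2, so 14^46 = 14^32 × 14^8 × 14^4 × 14^2 ≡ 0 × 0 × 0 × 0 (mod 49)
Multiplying step by step:
  0 × 0 = 0 ≡ 0 (mod 49)
  0 × 0 = 0 ≡ 0 (mod 49)
  0 × 0 = 0 ≡ 0 (mod 49)
Result: 14^46 ≡ 0 (mod 49)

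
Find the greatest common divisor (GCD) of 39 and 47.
1

Using the Euclidean algorithm:
39 = 0 × 47 + 39
47 = 1 × 39 + 8
39 = 4 × 8 + 7
8 = 1 × 7 + 1
7 = 7 × 1 + 0

GCD(39, 47) = 1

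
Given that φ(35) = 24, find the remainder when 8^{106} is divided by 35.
By Euler: 8^{24} ≡ 1 (mod 35) since gcd(8, 35) = 1. 106 = 4×24 + 10. So 8^{106} ≡ 8^{10} ≡ 29 (mod 35)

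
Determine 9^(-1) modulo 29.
9^(-1) ≡ 13 (mod 29). Verification: 9 × 13 = 117 ≡ 1 (mod 29)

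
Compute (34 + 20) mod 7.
5

(34 + 20) = 54
54 mod 7 = 5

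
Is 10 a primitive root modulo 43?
No

To verify, check if 10^(42/q) ≢ 1 (mod 43) for each prime divisor q of 42
Divisors of 42 = 42: [1, 2, 3, 6, 7, 14, 21, 42]
  10^(42/2) = 10^21 ≡ 1 (mod 43)
  10^(42/3) = 10^14 ≡ 36 (mod 43)
  10^(42/7) = 10^6 ≡ 35 (mod 43)
Conclusion: 10 is not a primitive root modulo 43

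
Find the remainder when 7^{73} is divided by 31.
By Fermat: 7^{30} ≡ 1 (mod 31). 73 = 2×30 + 13. So 7^{73} ≡ 7^{13} ≡ 19 (mod 31)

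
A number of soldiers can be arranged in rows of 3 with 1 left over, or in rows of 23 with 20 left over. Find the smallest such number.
M = 3 × 23 = 69. M₁ = 23, y₁ ≡ 2 (mod 3). M₂ = 3, y₂ ≡ 8 (mod 23). t = 1×23×2 + 20×3×8 ≡ 43 (mod 69). The smallest positive such number is 43.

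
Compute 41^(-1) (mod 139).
41^(-1) ≡ 78 (mod 139). Verification: 41 × 78 = 3198 ≡ 1 (mod 139)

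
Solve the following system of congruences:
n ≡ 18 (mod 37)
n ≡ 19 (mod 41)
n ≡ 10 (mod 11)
6456

Using the Chinese Remainder Theorem:
M = product of moduli = 16687
For equation 1: M_1 = 451, 451 ≡ 7 (mod 37), inverse of 451 mod 37 is 16 (check: 7 × 16 = 112 ≡ 1 (mod 37))
For equation 2: M_2 = 407, 407 ≡ 38 (mod 41), inverse of 407 mod 41 is 27 (check: 38 × 27 = 1026 ≡ 1 (mod 41))
For equation 3: M_3 = 1517, 1517 ≡ 10 (mod 11), inverse of 1517 mod 11 is 10 (check: 10 × 10 = 100 ≡ 1 (mod 11))
Combine: n ≡ Σ r_i×M_i×(M_i⁻¹ mod m_i) = 18×451×16 + 19×407×27 + 10×1517×10 = 129888 + 208791 + 151700 = 490379
490379 mod 16687 = 6456
n ≡ 6456 (mod 16687)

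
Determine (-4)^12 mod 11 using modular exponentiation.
Using Fermat: (-4)^{10} ≡ 1 (mod 11). 12 ≡ 2 (mod 10). So (-4)^{12} ≡ (-4)^{2} ≡ 5 (mod 11)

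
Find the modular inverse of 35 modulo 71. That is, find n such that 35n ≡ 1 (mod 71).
69

Using Extended Euclidean Algorithm:
gcd(35, 71) = 1
Bezout coefficients: 35 × -2 + 71 × 1 = 1
So 35 × -2 ≡ 1 (mod 71)
The inverse is -2 mod 71 = 69
Verification: 35 × 69 = 2415 = 34 × 71 + 1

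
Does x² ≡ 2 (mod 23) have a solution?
By Euler's criterion: 2^{11} ≡ 1 (mod 23). Since this equals 1, 2 is a QR.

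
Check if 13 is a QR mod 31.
By Euler's criterion: 13^{15} ≡ 30 (mod 31). Since this equals -1 (≡ 30), 13 is not a QR.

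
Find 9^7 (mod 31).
7 = 4 + 2 + 1 (binary 111). Repeated squaring mod 31: 9^1 ≡ 9; 9^2 ≡ 9² = 81 ≡ 19; 9^4 ≡ 19² = 361 ≡ 20. Multiply: 9^7 = 9^4 × 9^2 × 9^1 ≡ 20 × 19 × 9 (mod 31): 20 × 19 = 380 ≡ 8; 8 × 9 = 72 ≡ 10. So 9^7 ≡ 10 (mod 31).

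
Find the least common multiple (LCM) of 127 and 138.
17526

First find GCD(127, 138) using the Euclidean algorithm:
127 = 0 × 138 + 127
138 = 1 × 127 + 11
127 = 11 × 11 + 6
11 = 1 × 6 + 5
6 = 1 × 5 + 1
5 = 5 × 1 + 0
GCD(127, 138) = 1

LCM formula: LCM(a, b) = (a × b) / GCD(a, b)
LCM(127, 138) = (127 × 138) / 1
LCM(127, 138) = 17526 / 1
LCM(127, 138) = 17526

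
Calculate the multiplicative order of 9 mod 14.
Powers of 9 mod 14: 9^1≡9, 9^2≡11, 9^3≡1. Order = 3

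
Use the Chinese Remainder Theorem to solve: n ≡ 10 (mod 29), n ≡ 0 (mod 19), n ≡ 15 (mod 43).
15409

Using the Chinese Remainder Theorem:
M = product of moduli = 23693
For equation 1: M_1 = 817, 817 ≡ 5 (mod 29), inverse of 817 mod 29 is 6 (check: 5 × 6 = 30 ≡ 1 (mod 29))
For equation 2: M_2 = 1247, 1247 ≡ 12 (mod 19), inverse of 1247 mod 19 is 8 (check: 12 × 8 = 96 ≡ 1 (mod 19))
For equation 3: M_3 = 551, 551 ≡ 35 (mod 43), inverse of 551 mod 43 is 16 (check: 35 × 16 = 560 ≡ 1 (mod 43))
Combine: n ≡ Σ r_i×M_i×(M_i⁻¹ mod m_i) = 10×817×6 + 0×1247×8 + 15×551×16 = 49020 + 0 + 132240 = 181260
181260 mod 23693 = 15409
n ≡ 15409 (mod 23693)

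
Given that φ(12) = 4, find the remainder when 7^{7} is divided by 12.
By Euler: 7^{4} ≡ 1 (mod 12) since gcd(7, 12) = 1. 7 = 1×4 + 3. So 7^{7} ≡ 7^{3} ≡ 7 (mod 12)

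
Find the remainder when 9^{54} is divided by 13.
By Fermat: 9^{12} ≡ 1 (mod 13). 54 = 4×12 + 6. So 9^{54} ≡ 9^{6} ≡ 1 (mod 13)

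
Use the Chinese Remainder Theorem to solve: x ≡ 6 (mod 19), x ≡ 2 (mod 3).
44

Using the Chinese Remainder Theorem:
M = product of moduli = 57
For equation 1: M_1 = 3, 3 ≡ 3 (mod 19), inverse of 3 mod 19 is 13 (check: 3 × 13 = 39 ≡ 1 (mod 19))
For equation 2: M_2 = 19, 19 ≡ 1 (mod 3), inverse of 19 mod 3 is 1 (check: 1 × 1 = 1 ≡ 1 (mod 3))
Combine: x ≡ Σ r_i×M_i×(M_i⁻¹ mod m_i) = 6×3×13 + 2×19×1 = 234 + 38 = 272
272 mod 57 = 44
x ≡ 44 (mod 57)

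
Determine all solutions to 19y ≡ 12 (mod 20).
8

Since gcd(19, 20) = 1 divides 12, a solution exists.
Multiply both sides by the inverse of 19 mod 20:
  19^(-1) mod 20 = 19
  x ≡ 19 × 12 ≡ 228 ≡ 8 (mod 20)
Verification: 19 × 8 = 152 = 7 × 20 + 12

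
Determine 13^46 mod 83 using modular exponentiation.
Using repeated squaring. 46 = 32 + 8 + 4 + 2 (binary 101110). Repeated squaring mod 83: 13^1 ≡ 13; 13^2 ≡ 13² = 169 ≡ 3; 13^4 ≡ 3² = 9 ≡ 9; 13^8 ≡ 9² = 81 ≡ 81; 13^16 ≡ 81² = 6561 ≡ 4; 13^32 ≡ 4² = 16 ≡ 16. Multiply: 13^46 = 13^32 × 13^8 × 13^4 × 13^2 ≡ 16 × 81 × 9 × 3 (mod 83): 16 × 81 = 1296 ≡ 51; 51 × 9 = 459 ≡ 44; 44 × 3 = 132 ≡ 49. So 13^46 ≡ 49 (mod 83).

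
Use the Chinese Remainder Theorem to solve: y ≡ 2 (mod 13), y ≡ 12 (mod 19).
145

Using the Chinese Remainder Theorem:
M = product of moduli = 247
For equation 1: M_1 = 19, 19 ≡ 6 (mod 13), inverse of 19 mod 13 is 11 (check: 6 × 11 = 66 ≡ 1 (mod 13))
For equation 2: M_2 = 13, 13 ≡ 13 (mod 19), inverse of 13 mod 19 is 3 (check: 13 × 3 = 39 ≡ 1 (mod 19))
Combine: y ≡ Σ r_i×M_i×(M_i⁻¹ mod m_i) = 2×19×11 + 12×13×3 = 418 + 468 = 886
886 mod 247 = 145
y ≡ 145 (mod 247)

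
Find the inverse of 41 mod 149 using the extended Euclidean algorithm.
Extended GCD: 41(40) + 149(-11) = 1. So 41^(-1) ≡ 40 ≡ 40 (mod 149). Verify: 41 × 40 = 1640 ≡ 1 (mod 149)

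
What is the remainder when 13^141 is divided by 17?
Using Fermat: 13^{16} ≡ 1 (mod 17). 141 ≡ 13 (mod 16). So 13^{141} ≡ 13^{13} ≡ 13 (mod 17)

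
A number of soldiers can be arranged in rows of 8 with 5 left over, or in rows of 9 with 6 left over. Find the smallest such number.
M = 8 × 9 = 72. M₁ = 9, y₁ ≡ 1 (mod 8). M₂ = 8, y₂ ≡ 8 (mod 9). n = 5×9×1 + 6×8×8 ≡ 69 (mod 72). The smallest positive such number is 69.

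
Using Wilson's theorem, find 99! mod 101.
(100)! = (99)! × (100) ≡ -1 (mod 101). So (99)! ≡ -1 × (100)^(-1) ≡ (-1)×(-1) = 1 (mod 101)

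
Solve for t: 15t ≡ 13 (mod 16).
3

Since gcd(15, 16) = 1 divides 13, a solution exists.
Multiply both sides by the inverse of 15 mod 16:
  15^(-1) mod 16 = 15
  x ≡ 15 × 13 ≡ 195 ≡ 3 (mod 16)
Verification: 15 × 3 = 45 = 2 × 16 + 13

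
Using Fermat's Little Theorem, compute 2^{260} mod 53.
1

By Fermat's Little Theorem, a^(p-1) ≡ 1 (mod p) for prime p and gcd(a, p) = 1
Here p = 53, so 2^52 ≡ 1 (mod 53)
We can reduce the exponent: 260 mod 52 = 0
So 2^260 ≡ 2^0 (mod 53)
Computing: 2^0 mod 53 = 1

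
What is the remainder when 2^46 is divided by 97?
Using repeated squaring. 46 = 32 + 8 + 4 + 2 (binary 101110). Repeated squaring mod 97: 2^1 ≡ 2; 2^2 ≡ 2² = 4 ≡ 4; 2^4 ≡ 4² = 16 ≡ 16; 2^8 ≡ 16² = 256 ≡ 62; 2^16 ≡ 62² = 3844 ≡ 61; 2^32 ≡ 61² = 3721 ≡ 35. Multiply: 2^46 = 2^32 × 2^8 × 2^4 × 2^2 ≡ 35 × 62 × 16 × 4 (mod 97): 35 × 62 = 2170 ≡ 36; 36 × 16 = 576 ≡ 91; 91 × 4 = 364 ≡ 73. So 2^46 ≡ 73 (mod 97).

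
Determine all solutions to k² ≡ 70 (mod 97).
The square roots of 70 mod 97 are 19 and 78. Verify: 19² = 361 ≡ 70 (mod 97)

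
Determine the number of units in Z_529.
506

Prime factorization: 529 = 23^2
Using the formula φ(n) = n × Π(1 - 1/p) for each prime factor p:
φ(529) = 529 × (1 - 1/23)
φ(529) = 506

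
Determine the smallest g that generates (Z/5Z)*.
2

A primitive root g modulo p has order p-1 = 4
Prime divisors of 4: [2]
g is a primitive root iff g^(4/q) ≢ 1 (mod 5) for each prime divisor q
Testing small values:
  g = 2: 2^2 ≡ 4 (mod 5) → none is 1, primitive root!
The smallest primitive root is 2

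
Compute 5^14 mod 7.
Using Fermat: 5^{6} ≡ 1 (mod 7). 14 ≡ 2 (mod 6). So 5^{14} ≡ 5^{2} ≡ 4 (mod 7)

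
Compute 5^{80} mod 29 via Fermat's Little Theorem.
20

By Fermat's Little Theorem, a^(p-1) ≡ 1 (mod p) for prime p and gcd(a, p) = 1
Here p = 29, so 5^28 ≡ 1 (mod 29)
We can reduce the exponent: 80 mod 28 = 24
So 5^80 ≡ 5^24 (mod 29)
Computing: 5^24 mod 29 = 20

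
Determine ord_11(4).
Powers of 4 mod 11: 4^1≡4, 4^2≡5, 4^3≡9, 4^4≡3, 4^5≡1. Order = 5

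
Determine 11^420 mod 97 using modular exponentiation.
Using Fermat: 11^{96} ≡ 1 (mod 97). 420 ≡ 36 (mod 96). So 11^{420} ≡ 11^{36} ≡ 22 (mod 97)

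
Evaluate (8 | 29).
(8/29) = 8^{14} mod 29 = -1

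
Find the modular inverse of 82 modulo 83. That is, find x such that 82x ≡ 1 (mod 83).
82

Using Extended Euclidean Algorithm:
gcd(82, 83) = 1
Bezout coefficients: 82 × -1 + 83 × 1 = 1
So 82 × -1 ≡ 1 (mod 83)
The inverse is -1 mod 83 = 82
Verification: 82 × 82 = 6724 = 81 × 83 + 1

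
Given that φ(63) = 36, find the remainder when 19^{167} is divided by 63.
By Euler: 19^{36} ≡ 1 (mod 63) since gcd(19, 63) = 1. 167 = 4×36 + 23. So 19^{167} ≡ 19^{23} ≡ 10 (mod 63)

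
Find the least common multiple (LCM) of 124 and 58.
3596

First find GCD(124, 58) using the Euclidean algorithm:
124 = 2 × 58 + 8
58 = 7 × 8 + 2
8 = 4 × 2 + 0
GCD(124, 58) = 2

LCM formula: LCM(a, b) = (a × b) / GCD(a, b)
LCM(124, 58) = (124 × 58) / 2
LCM(124, 58) = 7192 / 2
LCM(124, 58) = 3596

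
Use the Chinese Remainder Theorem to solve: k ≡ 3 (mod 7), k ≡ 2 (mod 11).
M = 7 × 11 = 77. M₁ = 11, y₁ ≡ 2 (mod 7). M₂ = 7, y₂ ≡ 8 (mod 11). k = 3×11×2 + 2×7×8 ≡ 24 (mod 77)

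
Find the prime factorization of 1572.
2^2 × 3 × 131

Divide by primes starting from smallest:
1572 ÷ 2 = 786
786 ÷ 2 = 393
393 ÷ 3 = 131
131 ÷ 131 = 1

1572 = 2^2 × 3 × 131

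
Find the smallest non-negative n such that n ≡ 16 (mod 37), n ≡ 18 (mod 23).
386

Using the Chinese Remainder Theorem:
M = product of moduli = 851
For equation 1: M_1 = 23, 23 ≡ 23 (mod 37), inverse of 23 mod 37 is 29 (check: 23 × 29 = 667 ≡ 1 (mod 37))
For equation 2: M_2 = 37, 37 ≡ 14 (mod 23), inverse of 37 mod 23 is 5 (check: 14 × 5 = 70 ≡ 1 (mod 23))
Combine: n ≡ Σ r_i×M_i×(M_i⁻¹ mod m_i) = 16×23×29 + 18×37×5 = 10672 + 3330 = 14002
14002 mod 851 = 386
n ≡ 386 (mod 851)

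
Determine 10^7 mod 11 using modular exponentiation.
7 = 4 + 2 + 1 (binary 111). Repeated squaring mod 11: 10^1 ≡ 10; 10^2 ≡ 10² = 100 ≡ 1; 10^4 ≡ 1² = 1 ≡ 1. Multiply: 10^7 = 10^4 × 10^2 × 10^1 ≡ 1 × 1 × 10 (mod 11): 1 × 1 = 1 ≡ 1; 1 × 10 = 10 ≡ 10. So 10^7 ≡ 10 (mod 11).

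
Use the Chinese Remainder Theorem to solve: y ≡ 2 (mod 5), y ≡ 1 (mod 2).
M = 5 × 2 = 10. M₁ = 2, y₁ ≡ 3 (mod 5). M₂ = 5, y₂ ≡ 1 (mod 2). y = 2×2×3 + 1×5×1 ≡ 7 (mod 10)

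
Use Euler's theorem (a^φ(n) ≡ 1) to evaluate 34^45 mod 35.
By Euler: 34^{24} ≡ 1 (mod 35) since gcd(34, 35) = 1. 45 = 1×24 + 21. So 34^{45} ≡ 34^{21} ≡ 34 (mod 35)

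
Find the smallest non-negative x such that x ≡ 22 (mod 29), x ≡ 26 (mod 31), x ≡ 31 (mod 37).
29631

Using the Chinese Remainder Theorem:
M = product of moduli = 33263
For equation 1: M_1 = 1147, 1147 ≡ 16 (mod 29), inverse of 1147 mod 29 is 20 (check: 16 × 20 = 320 ≡ 1 (mod 29))
For equation 2: M_2 = 1073, 1073 ≡ 19 (mod 31), inverse of 1073 mod 31 is 18 (check: 19 × 18 = 342 ≡ 1 (mod 31))
For equation 3: M_3 = 899, 899 ≡ 11 (mod 37), inverse of 899 mod 37 is 27 (check: 11 × 27 = 297 ≡ 1 (mod 37))
Combine: x ≡ Σ r_i×M_i×(M_i⁻¹ mod m_i) = 22×1147×20 + 26×1073×18 + 31×899×27 = 504680 + 502164 + 752463 = 1759307
1759307 mod 33263 = 29631
x ≡ 29631 (mod 33263)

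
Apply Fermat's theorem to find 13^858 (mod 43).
By Fermat: 13^{42} ≡ 1 (mod 43). 858 ≡ 18 (mod 42). So 13^{858} ≡ 13^{18} ≡ 11 (mod 43)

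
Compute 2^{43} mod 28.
16

Using successive squaring:
Binary expansion of 43: 101011
Powers of 2 mod 28 (each is the square of the previous):
  2^1 ≡ 2 (mod 28)
  2^2 ≡ 2² = 4 ≡ 4 (mod 28)
  2^4 ≡ 4² = 16 ≡ 16 (mod 28)
  2^8 ≡ 16² = 256 ≡ 4 (mod 28)
  2^16 ≡ 4² = 16 ≡ 16 (mod 28)
  2^32 ≡ 16² = 256 ≡ 4 (mod 28)
43 = 32 + 8 + 2 + 1, so 2^43 = 2^32 × 2^8 × 2^2 × 2^1 ≡ 4 × 4 × 4 × 2 (mod 28)
Multiplying step by step:
  4 × 4 = 16 ≡ 16 (mod 28)
  16 × 4 = 64 ≡ 8 (mod 28)
  8 × 2 = 16 ≡ 16 (mod 28)
Result: 2^43 ≡ 16 (mod 28)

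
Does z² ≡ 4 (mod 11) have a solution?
By Euler's criterion: 4^{5} ≡ 1 (mod 11). Since this equals 1, 4 is a QR.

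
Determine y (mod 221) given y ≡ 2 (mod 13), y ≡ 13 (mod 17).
132

Using the Chinese Remainder Theorem:
M = product of moduli = 221
For equation 1: M_1 = 17, 17 ≡ 4 (mod 13), inverse of 17 mod 13 is 10 (check: 4 × 10 = 40 ≡ 1 (mod 13))
For equation 2: M_2 = 13, 13 ≡ 13 (mod 17), inverse of 13 mod 17 is 4 (check: 13 × 4 = 52 ≡ 1 (mod 17))
Combine: y ≡ Σ r_i×M_i×(M_i⁻¹ mod m_i) = 2×17×10 + 13×13×4 = 340 + 676 = 1016
1016 mod 221 = 132
y ≡ 132 (mod 221)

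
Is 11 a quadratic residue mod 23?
By Euler's criterion: 11^{11} ≡ 22 (mod 23). Since this equals -1 (≡ 22), 11 is not a QR.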